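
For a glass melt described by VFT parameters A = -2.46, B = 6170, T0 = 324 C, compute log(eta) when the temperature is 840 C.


VFT equation: log(eta) = A + B / (T - T0)
  T - T0 = 840 - 324 = 516
  B / (T - T0) = 6170 / 516 = 11.957
  log(eta) = -2.46 + 11.957 = 9.497

9.497


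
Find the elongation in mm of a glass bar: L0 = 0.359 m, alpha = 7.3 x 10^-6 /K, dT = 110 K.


Thermal expansion formula: dL = alpha * L0 * dT
  dL = (7.3 x 10^-6) * 0.359 * 110 = 0.00028828 m
Convert to mm: 0.00028828 * 1000 = 0.2883 mm

0.2883 mm


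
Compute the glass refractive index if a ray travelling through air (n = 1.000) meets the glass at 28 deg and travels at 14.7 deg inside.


Apply Snell's law: n1 * sin(theta1) = n2 * sin(theta2)
  n2 = n1 * sin(theta1) / sin(theta2)
  sin(28) = 0.469472
  sin(14.7) = 0.253758
  n2 = 1.000 * 0.469472 / 0.253758 = 1.8501

1.8501


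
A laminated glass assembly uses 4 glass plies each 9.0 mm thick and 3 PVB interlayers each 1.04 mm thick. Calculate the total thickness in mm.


Total thickness = glass contribution + PVB contribution
  Glass: 4 * 9.0 = 36.0 mm
  PVB: 3 * 1.04 = 3.12 mm
  Total = 36.0 + 3.12 = 39.12 mm

39.12 mm


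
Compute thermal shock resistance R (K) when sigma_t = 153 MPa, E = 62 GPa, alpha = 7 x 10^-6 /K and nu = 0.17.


Thermal shock resistance: R = sigma * (1 - nu) / (E * alpha)
  Numerator = 153 * (1 - 0.17) = 126.99
  Denominator = 62 * 1000 * (7 x 10^-6) = 0.434
  R = 126.99 / 0.434 = 292.6 K

292.6 K


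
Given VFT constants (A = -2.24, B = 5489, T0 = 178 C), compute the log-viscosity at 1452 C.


VFT equation: log(eta) = A + B / (T - T0)
  T - T0 = 1452 - 178 = 1274
  B / (T - T0) = 5489 / 1274 = 4.308
  log(eta) = -2.24 + 4.308 = 2.068

2.068


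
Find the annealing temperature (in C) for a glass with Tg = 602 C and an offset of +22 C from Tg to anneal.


The annealing temperature is Tg plus the offset:
  T_anneal = 602 + 22 = 624 C

624 C


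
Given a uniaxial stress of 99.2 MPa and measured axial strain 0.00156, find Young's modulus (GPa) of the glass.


Young's modulus: E = stress / strain
  E = 99.2 MPa / 0.00156 = 63589.74 MPa
Convert to GPa: 63589.74 / 1000 = 63.59 GPa

63.59 GPa


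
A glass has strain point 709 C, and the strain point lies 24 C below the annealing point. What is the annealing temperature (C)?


T_anneal = T_strain + gap:
  T_anneal = 709 + 24 = 733 C

733 C


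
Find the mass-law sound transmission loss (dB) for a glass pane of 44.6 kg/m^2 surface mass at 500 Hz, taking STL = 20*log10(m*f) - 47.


Mass law: STL = 20 * log10(m * f) - 47
  m * f = 44.6 * 500 = 22300
  log10(22300) = 4.3483
  STL = 20 * 4.3483 - 47 = 86.966 - 47 = 40.0 dB

40.0 dB


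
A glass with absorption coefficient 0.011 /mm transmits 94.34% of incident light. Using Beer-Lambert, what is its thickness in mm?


Rearrange T = exp(-alpha * thickness):
  thickness = -ln(T) / alpha
  T = 94.34/100 = 0.9434
  ln(T) = -0.05826
  -ln(T) = 0.05826
  thickness = 0.05826 / 0.011 = 5.3 mm

5.3 mm


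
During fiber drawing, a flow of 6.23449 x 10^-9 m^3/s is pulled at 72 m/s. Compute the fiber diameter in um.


Cross-sectional area from continuity:
  A = Q / v = 6.23449 x 10^-9 / 72 = 8.659014 x 10^-11 m^2
Diameter from circular cross-section:
  d = sqrt(4A / pi) * 10^6 (m -> um)
  d = sqrt(4 * 8.659014 x 10^-11 / pi) * 10^6 = 10.5 um

10.5 um


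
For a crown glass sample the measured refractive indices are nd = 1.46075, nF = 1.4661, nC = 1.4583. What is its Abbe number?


Abbe number formula: Vd = (nd - 1) / (nF - nC)
  nd - 1 = 1.46075 - 1 = 0.46075
  nF - nC = 1.4661 - 1.4583 = 0.0078
  Vd = 0.46075 / 0.0078 = 59.07

59.07


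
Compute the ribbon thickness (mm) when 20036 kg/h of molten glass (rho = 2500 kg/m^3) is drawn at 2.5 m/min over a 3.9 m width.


Ribbon cross-section from mass balance:
  Volume rate = throughput / density = 20036 / 2500 = 8.0144 m^3/h
  thickness = volume rate / (speed * 60 * width), i.e.
  thickness = throughput / (60 * speed * width * density) * 1000
  thickness = 20036 / (60 * 2.5 * 3.9 * 2500) * 1000 = 13.7 mm

13.7 mm


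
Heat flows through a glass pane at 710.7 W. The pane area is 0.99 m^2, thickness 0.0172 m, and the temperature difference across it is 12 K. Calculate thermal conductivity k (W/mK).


Fourier's law rearranged: k = Q * t / (A * dT)
  Numerator = 710.7 * 0.0172 = 12.22404
  Denominator = 0.99 * 12 = 11.88
  k = 12.22404 / 11.88 = 1.029 W/mK

1.029 W/mK


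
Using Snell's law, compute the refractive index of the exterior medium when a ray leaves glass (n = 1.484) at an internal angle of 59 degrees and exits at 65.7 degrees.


Apply Snell's law: n1 * sin(theta1) = n2 * sin(theta2)
  n2 = n1 * sin(theta1) / sin(theta2)
  sin(59) = 0.857167
  sin(65.7) = 0.911403
  n2 = 1.484 * 0.857167 / 0.911403 = 1.3957

1.3957


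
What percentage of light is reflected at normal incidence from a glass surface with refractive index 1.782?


Fresnel reflectance at normal incidence:
  R = ((n - 1)/(n + 1))^2
  (n - 1)/(n + 1) = (1.782 - 1)/(1.782 + 1) = 0.281093
  R = 0.281093^2 = 0.0790133
  R(%) = 0.0790133 * 100 = 7.901%

7.901%


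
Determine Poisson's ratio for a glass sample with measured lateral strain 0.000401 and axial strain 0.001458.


Poisson's ratio: nu = lateral strain / axial strain
  nu = 0.000401 / 0.001458 = 0.275

0.275


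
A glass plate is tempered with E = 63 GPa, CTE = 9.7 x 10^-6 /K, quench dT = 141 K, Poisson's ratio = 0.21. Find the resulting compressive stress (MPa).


Tempering stress: sigma = E * alpha * dT / (1 - nu)
  E (MPa) = 63 * 1000 = 63000
  Numerator = 63000 * (9.7 x 10^-6) * 141 = 86.1651
  Denominator = 1 - 0.21 = 0.79
  sigma = 86.1651 / 0.79 = 109.1 MPa

109.1 MPa


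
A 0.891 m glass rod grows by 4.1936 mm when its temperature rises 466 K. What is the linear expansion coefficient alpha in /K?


Rearrange dL = alpha * L0 * dT for alpha:
  alpha = dL / (L0 * dT)
  alpha = (4.1936 / 1000) / (0.891 * 466) = 0.0000101 /K = 1.01 x 10^-5 /K

1.01 x 10^-5 /K


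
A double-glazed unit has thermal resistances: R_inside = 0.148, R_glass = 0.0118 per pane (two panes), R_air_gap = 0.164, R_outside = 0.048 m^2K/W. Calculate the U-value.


Total thermal resistance (series):
  R_total = R_in + R_glass + R_air + R_glass + R_out
  R_total = 0.148 + 0.0118 + 0.164 + 0.0118 + 0.048 = 0.3836 m^2K/W
U-value = 1 / R_total = 1 / 0.3836 = 2.607 W/m^2K

2.607 W/m^2K


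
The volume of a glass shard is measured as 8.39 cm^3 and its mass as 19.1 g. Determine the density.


Use the definition of density:
  rho = mass / volume
  rho = 19.1 / 8.39 = 2.277 g/cm^3

2.277 g/cm^3


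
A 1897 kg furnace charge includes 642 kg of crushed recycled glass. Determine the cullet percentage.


Cullet ratio = (cullet mass / total batch mass) * 100
  Ratio = 642 / 1897 * 100 = 33.84%

33.84%


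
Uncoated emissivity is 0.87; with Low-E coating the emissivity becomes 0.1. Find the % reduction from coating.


Percentage reduction = (1 - coated/uncoated) * 100
  Ratio = 0.1 / 0.87 = 0.1149
  Reduction = (1 - 0.1149) * 100 = 88.5%

88.5%


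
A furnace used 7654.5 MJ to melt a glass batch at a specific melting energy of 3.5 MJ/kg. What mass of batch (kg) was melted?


Rearrange E = m * s for m:
  m = E / s
  m = 7654.5 / 3.5 = 2187.0 kg

2187.0 kg


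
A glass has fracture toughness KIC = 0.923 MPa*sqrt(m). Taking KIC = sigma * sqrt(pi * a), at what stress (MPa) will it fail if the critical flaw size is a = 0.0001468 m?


Rearrange KIC = sigma * sqrt(pi * a):
  sigma = KIC / sqrt(pi * a)
  sqrt(pi * 0.0001468) = 0.021475
  sigma = 0.923 / 0.021475 = 42.98 MPa

42.98 MPa


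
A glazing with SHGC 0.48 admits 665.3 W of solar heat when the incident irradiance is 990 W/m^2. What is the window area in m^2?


Rearrange Q = Area * SHGC * Irradiance:
  Area = Q / (SHGC * Irradiance)
  Area = 665.3 / (0.48 * 990) = 1.4 m^2

1.4 m^2


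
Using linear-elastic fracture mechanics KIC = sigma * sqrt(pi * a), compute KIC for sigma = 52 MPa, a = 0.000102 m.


Fracture toughness: KIC = sigma * sqrt(pi * a)
  pi * a = pi * 0.000102 = 0.000320442
  sqrt(pi * a) = 0.017901
  KIC = 52 * 0.017901 = 0.931 MPa*sqrt(m)

0.931 MPa*sqrt(m)


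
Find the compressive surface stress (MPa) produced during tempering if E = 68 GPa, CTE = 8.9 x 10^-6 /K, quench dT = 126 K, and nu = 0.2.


Tempering stress: sigma = E * alpha * dT / (1 - nu)
  E (MPa) = 68 * 1000 = 68000
  Numerator = 68000 * (8.9 x 10^-6) * 126 = 76.2552
  Denominator = 1 - 0.2 = 0.8
  sigma = 76.2552 / 0.8 = 95.3 MPa

95.3 MPa


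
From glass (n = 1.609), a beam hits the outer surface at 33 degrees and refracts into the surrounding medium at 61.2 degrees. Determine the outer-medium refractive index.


Apply Snell's law: n1 * sin(theta1) = n2 * sin(theta2)
  n2 = n1 * sin(theta1) / sin(theta2)
  sin(33) = 0.544639
  sin(61.2) = 0.876307
  n2 = 1.609 * 0.544639 / 0.876307 = 1.0

1.0


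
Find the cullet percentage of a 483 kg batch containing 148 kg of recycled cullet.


Cullet ratio = (cullet mass / total batch mass) * 100
  Ratio = 148 / 483 * 100 = 30.64%

30.64%


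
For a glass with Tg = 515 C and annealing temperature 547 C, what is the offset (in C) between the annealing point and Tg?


Offset = T_anneal - Tg:
  offset = 547 - 515 = 32 C

32 C


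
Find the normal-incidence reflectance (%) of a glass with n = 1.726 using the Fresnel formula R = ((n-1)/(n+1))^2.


Fresnel reflectance at normal incidence:
  R = ((n - 1)/(n + 1))^2
  (n - 1)/(n + 1) = (1.726 - 1)/(1.726 + 1) = 0.266324
  R = 0.266324^2 = 0.0709285
  R(%) = 0.0709285 * 100 = 7.093%

7.093%


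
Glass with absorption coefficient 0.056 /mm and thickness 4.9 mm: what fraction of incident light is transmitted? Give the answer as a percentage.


Beer-Lambert law: T = exp(-alpha * thickness)
  exponent = -0.056 * 4.9 = -0.2744
  T = exp(-0.2744) = 0.76
  Percentage = 0.76 * 100 = 76.0%

76.0%


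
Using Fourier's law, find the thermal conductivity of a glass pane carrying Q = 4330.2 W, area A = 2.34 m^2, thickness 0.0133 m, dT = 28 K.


Fourier's law rearranged: k = Q * t / (A * dT)
  Numerator = 4330.2 * 0.0133 = 57.59166
  Denominator = 2.34 * 28 = 65.52
  k = 57.59166 / 65.52 = 0.879 W/mK

0.879 W/mK


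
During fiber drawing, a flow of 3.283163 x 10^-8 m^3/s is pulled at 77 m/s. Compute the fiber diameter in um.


Cross-sectional area from continuity:
  A = Q / v = 3.283163 x 10^-8 / 77 = 4.263848 x 10^-10 m^2
Diameter from circular cross-section:
  d = sqrt(4A / pi) * 10^6 (m -> um)
  d = sqrt(4 * 4.263848 x 10^-10 / pi) * 10^6 = 23.3 um

23.3 um


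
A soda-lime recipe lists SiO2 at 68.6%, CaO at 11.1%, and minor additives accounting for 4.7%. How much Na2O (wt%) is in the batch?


Pieces sum to 100%:
  Na2O = 100 - (SiO2 + CaO + others)
  Na2O = 100 - (68.6 + 11.1 + 4.7) = 15.6%

15.6%


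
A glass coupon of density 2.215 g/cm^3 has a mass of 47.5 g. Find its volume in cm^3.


Rearrange rho = m / V:
  V = m / rho
  V = 47.5 / 2.215 = 21.445 cm^3

21.445 cm^3


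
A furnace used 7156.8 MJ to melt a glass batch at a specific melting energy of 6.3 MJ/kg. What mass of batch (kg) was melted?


Rearrange E = m * s for m:
  m = E / s
  m = 7156.8 / 6.3 = 1136.0 kg

1136.0 kg


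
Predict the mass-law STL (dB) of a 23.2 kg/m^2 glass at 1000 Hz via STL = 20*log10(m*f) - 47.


Mass law: STL = 20 * log10(m * f) - 47
  m * f = 23.2 * 1000 = 23200
  log10(23200) = 4.36549
  STL = 20 * 4.36549 - 47 = 87.3098 - 47 = 40.3 dB

40.3 dB


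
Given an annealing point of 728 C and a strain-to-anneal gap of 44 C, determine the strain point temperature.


Strain point = annealing point - difference:
  T_strain = 728 - 44 = 684 C

684 C


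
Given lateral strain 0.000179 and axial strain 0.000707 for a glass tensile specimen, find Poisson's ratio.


Poisson's ratio: nu = lateral strain / axial strain
  nu = 0.000179 / 0.000707 = 0.2532

0.2532


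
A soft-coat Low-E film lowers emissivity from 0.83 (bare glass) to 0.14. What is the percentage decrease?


Percentage reduction = (1 - coated/uncoated) * 100
  Ratio = 0.14 / 0.83 = 0.1687
  Reduction = (1 - 0.1687) * 100 = 83.1%

83.1%


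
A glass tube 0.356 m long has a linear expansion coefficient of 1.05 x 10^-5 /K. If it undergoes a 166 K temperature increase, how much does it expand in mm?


Thermal expansion formula: dL = alpha * L0 * dT
  dL = (1.05 x 10^-5) * 0.356 * 166 = 0.00062051 m
Convert to mm: 0.00062051 * 1000 = 0.6205 mm

0.6205 mm


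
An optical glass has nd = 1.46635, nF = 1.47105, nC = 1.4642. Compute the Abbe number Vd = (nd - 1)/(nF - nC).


Abbe number formula: Vd = (nd - 1) / (nF - nC)
  nd - 1 = 1.46635 - 1 = 0.46635
  nF - nC = 1.47105 - 1.4642 = 0.00685
  Vd = 0.46635 / 0.00685 = 68.08

68.08


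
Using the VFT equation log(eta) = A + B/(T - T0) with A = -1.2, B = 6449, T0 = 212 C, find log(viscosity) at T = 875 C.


VFT equation: log(eta) = A + B / (T - T0)
  T - T0 = 875 - 212 = 663
  B / (T - T0) = 6449 / 663 = 9.727
  log(eta) = -1.2 + 9.727 = 8.527

8.527


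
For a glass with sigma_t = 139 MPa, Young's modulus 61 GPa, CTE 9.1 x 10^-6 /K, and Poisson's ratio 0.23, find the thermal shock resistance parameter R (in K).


Thermal shock resistance: R = sigma * (1 - nu) / (E * alpha)
  Numerator = 139 * (1 - 0.23) = 107.03
  Denominator = 61 * 1000 * (9.1 x 10^-6) = 0.5551
  R = 107.03 / 0.5551 = 192.8 K

192.8 K


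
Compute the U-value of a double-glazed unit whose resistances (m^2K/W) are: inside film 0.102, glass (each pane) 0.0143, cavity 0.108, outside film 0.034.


Total thermal resistance (series):
  R_total = R_in + R_glass + R_air + R_glass + R_out
  R_total = 0.102 + 0.0143 + 0.108 + 0.0143 + 0.034 = 0.2726 m^2K/W
U-value = 1 / R_total = 1 / 0.2726 = 3.668 W/m^2K

3.668 W/m^2K


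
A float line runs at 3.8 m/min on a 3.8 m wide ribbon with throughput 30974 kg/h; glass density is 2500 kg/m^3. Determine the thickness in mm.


Ribbon cross-section from mass balance:
  Volume rate = throughput / density = 30974 / 2500 = 12.3896 m^3/h
  thickness = volume rate / (speed * 60 * width), i.e.
  thickness = throughput / (60 * speed * width * density) * 1000
  thickness = 30974 / (60 * 3.8 * 3.8 * 2500) * 1000 = 14.3 mm

14.3 mm


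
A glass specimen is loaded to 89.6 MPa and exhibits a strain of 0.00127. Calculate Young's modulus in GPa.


Young's modulus: E = stress / strain
  E = 89.6 MPa / 0.00127 = 70551.18 MPa
Convert to GPa: 70551.18 / 1000 = 70.55 GPa

70.55 GPa


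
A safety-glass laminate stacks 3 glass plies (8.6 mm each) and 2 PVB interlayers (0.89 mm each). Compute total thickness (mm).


Total thickness = glass contribution + PVB contribution
  Glass: 3 * 8.6 = 25.8 mm
  PVB: 2 * 0.89 = 1.78 mm
  Total = 25.8 + 1.78 = 27.58 mm

27.58 mm


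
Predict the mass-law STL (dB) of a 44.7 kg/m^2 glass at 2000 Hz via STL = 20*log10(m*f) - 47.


Mass law: STL = 20 * log10(m * f) - 47
  m * f = 44.7 * 2000 = 89400
  log10(89400) = 4.95134
  STL = 20 * 4.95134 - 47 = 99.0268 - 47 = 52.0 dB

52.0 dB


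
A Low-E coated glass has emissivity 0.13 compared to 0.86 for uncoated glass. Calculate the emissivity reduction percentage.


Percentage reduction = (1 - coated/uncoated) * 100
  Ratio = 0.13 / 0.86 = 0.1512
  Reduction = (1 - 0.1512) * 100 = 84.9%

84.9%


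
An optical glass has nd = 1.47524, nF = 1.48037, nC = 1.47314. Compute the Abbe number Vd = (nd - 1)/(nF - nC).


Abbe number formula: Vd = (nd - 1) / (nF - nC)
  nd - 1 = 1.47524 - 1 = 0.47524
  nF - nC = 1.48037 - 1.47314 = 0.00723
  Vd = 0.47524 / 0.00723 = 65.73

65.73


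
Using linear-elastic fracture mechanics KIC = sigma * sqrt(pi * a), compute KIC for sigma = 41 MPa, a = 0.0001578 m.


Fracture toughness: KIC = sigma * sqrt(pi * a)
  pi * a = pi * 0.0001578 = 0.000495743
  sqrt(pi * a) = 0.022265
  KIC = 41 * 0.022265 = 0.913 MPa*sqrt(m)

0.913 MPa*sqrt(m)


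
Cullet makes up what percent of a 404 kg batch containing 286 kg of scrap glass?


Cullet ratio = (cullet mass / total batch mass) * 100
  Ratio = 286 / 404 * 100 = 70.79%

70.79%


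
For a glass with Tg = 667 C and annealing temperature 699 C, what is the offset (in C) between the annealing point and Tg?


Offset = T_anneal - Tg:
  offset = 699 - 667 = 32 C

32 C


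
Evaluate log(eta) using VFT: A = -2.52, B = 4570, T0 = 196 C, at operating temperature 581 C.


VFT equation: log(eta) = A + B / (T - T0)
  T - T0 = 581 - 196 = 385
  B / (T - T0) = 4570 / 385 = 11.87
  log(eta) = -2.52 + 11.87 = 9.35

9.35


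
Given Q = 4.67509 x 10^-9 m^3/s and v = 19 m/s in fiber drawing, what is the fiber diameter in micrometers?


Cross-sectional area from continuity:
  A = Q / v = 4.67509 x 10^-9 / 19 = 2.460574 x 10^-10 m^2
Diameter from circular cross-section:
  d = sqrt(4A / pi) * 10^6 (m -> um)
  d = sqrt(4 * 2.460574 x 10^-10 / pi) * 10^6 = 17.7 um

17.7 um


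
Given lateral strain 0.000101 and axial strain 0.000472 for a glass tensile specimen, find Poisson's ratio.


Poisson's ratio: nu = lateral strain / axial strain
  nu = 0.000101 / 0.000472 = 0.214

0.214


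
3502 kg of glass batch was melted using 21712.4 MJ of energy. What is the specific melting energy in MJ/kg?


Rearrange E = m * s for s:
  s = E / m
  s = 21712.4 / 3502 = 6.2 MJ/kg

6.2 MJ/kg


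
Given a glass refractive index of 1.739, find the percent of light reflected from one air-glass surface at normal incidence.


Fresnel reflectance at normal incidence:
  R = ((n - 1)/(n + 1))^2
  (n - 1)/(n + 1) = (1.739 - 1)/(1.739 + 1) = 0.269806
  R = 0.269806^2 = 0.0727953
  R(%) = 0.0727953 * 100 = 7.28%

7.28%


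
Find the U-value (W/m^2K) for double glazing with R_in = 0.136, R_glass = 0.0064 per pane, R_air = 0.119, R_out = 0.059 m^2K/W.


Total thermal resistance (series):
  R_total = R_in + R_glass + R_air + R_glass + R_out
  R_total = 0.136 + 0.0064 + 0.119 + 0.0064 + 0.059 = 0.3268 m^2K/W
U-value = 1 / R_total = 1 / 0.3268 = 3.06 W/m^2K

3.06 W/m^2K


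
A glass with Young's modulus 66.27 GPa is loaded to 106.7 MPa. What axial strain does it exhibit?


Rearrange E = sigma / epsilon:
  epsilon = sigma / E
  E (MPa) = 66.27 * 1000 = 66270
  epsilon = 106.7 / 66270 = 0.00161

0.00161


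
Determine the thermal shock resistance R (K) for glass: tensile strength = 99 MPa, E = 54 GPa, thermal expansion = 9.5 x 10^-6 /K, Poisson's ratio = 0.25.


Thermal shock resistance: R = sigma * (1 - nu) / (E * alpha)
  Numerator = 99 * (1 - 0.25) = 74.25
  Denominator = 54 * 1000 * (9.5 x 10^-6) = 0.513
  R = 74.25 / 0.513 = 144.7 K

144.7 K


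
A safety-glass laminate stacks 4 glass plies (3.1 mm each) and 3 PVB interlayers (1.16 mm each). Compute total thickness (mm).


Total thickness = glass contribution + PVB contribution
  Glass: 4 * 3.1 = 12.4 mm
  PVB: 3 * 1.16 = 3.48 mm
  Total = 12.4 + 3.48 = 15.88 mm

15.88 mm


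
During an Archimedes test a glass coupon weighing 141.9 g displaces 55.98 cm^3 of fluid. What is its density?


Use the definition of density:
  rho = mass / volume
  rho = 141.9 / 55.98 = 2.535 g/cm^3

2.535 g/cm^3


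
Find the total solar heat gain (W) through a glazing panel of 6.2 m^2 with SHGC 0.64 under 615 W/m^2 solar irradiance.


Solar heat gain: Q = Area * SHGC * Irradiance
  Q = 6.2 * 0.64 * 615 = 2440.3 W

2440.3 W


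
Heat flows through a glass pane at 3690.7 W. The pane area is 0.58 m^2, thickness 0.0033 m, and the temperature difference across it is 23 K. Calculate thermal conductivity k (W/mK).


Fourier's law rearranged: k = Q * t / (A * dT)
  Numerator = 3690.7 * 0.0033 = 12.17931
  Denominator = 0.58 * 23 = 13.34
  k = 12.17931 / 13.34 = 0.913 W/mK

0.913 W/mK


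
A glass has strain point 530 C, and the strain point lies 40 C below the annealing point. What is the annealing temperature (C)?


T_anneal = T_strain + gap:
  T_anneal = 530 + 40 = 570 C

570 C


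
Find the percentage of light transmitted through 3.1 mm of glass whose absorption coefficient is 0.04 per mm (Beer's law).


Beer-Lambert law: T = exp(-alpha * thickness)
  exponent = -0.04 * 3.1 = -0.124
  T = exp(-0.124) = 0.8834
  Percentage = 0.8834 * 100 = 88.34%

88.34%


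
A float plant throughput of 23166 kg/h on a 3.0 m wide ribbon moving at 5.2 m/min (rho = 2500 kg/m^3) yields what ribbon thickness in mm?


Ribbon cross-section from mass balance:
  Volume rate = throughput / density = 23166 / 2500 = 9.2664 m^3/h
  thickness = volume rate / (speed * 60 * width), i.e.
  thickness = throughput / (60 * speed * width * density) * 1000
  thickness = 23166 / (60 * 5.2 * 3.0 * 2500) * 1000 = 9.9 mm

9.9 mm


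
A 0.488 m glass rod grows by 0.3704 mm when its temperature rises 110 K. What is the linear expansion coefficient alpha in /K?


Rearrange dL = alpha * L0 * dT for alpha:
  alpha = dL / (L0 * dT)
  alpha = (0.3704 / 1000) / (0.488 * 110) = 0.0000069 /K = 6.9 x 10^-6 /K

6.9 x 10^-6 /K


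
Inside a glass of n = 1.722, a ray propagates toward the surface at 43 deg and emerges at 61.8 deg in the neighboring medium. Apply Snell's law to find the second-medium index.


Apply Snell's law: n1 * sin(theta1) = n2 * sin(theta2)
  n2 = n1 * sin(theta1) / sin(theta2)
  sin(43) = 0.681998
  sin(61.8) = 0.881303
  n2 = 1.722 * 0.681998 / 0.881303 = 1.3326

1.3326


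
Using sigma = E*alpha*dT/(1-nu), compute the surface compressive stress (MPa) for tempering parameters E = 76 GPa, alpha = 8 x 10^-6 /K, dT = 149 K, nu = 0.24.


Tempering stress: sigma = E * alpha * dT / (1 - nu)
  E (MPa) = 76 * 1000 = 76000
  Numerator = 76000 * (8 x 10^-6) * 149 = 90.592
  Denominator = 1 - 0.24 = 0.76
  sigma = 90.592 / 0.76 = 119.2 MPa

119.2 MPa


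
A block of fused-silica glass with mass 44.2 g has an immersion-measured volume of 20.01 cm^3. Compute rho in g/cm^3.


Use the definition of density:
  rho = mass / volume
  rho = 44.2 / 20.01 = 2.209 g/cm^3

2.209 g/cm^3


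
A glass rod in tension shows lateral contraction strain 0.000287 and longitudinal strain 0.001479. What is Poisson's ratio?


Poisson's ratio: nu = lateral strain / axial strain
  nu = 0.000287 / 0.001479 = 0.1941

0.1941


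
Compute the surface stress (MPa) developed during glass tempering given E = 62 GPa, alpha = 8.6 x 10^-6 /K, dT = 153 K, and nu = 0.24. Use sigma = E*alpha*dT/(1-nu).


Tempering stress: sigma = E * alpha * dT / (1 - nu)
  E (MPa) = 62 * 1000 = 62000
  Numerator = 62000 * (8.6 x 10^-6) * 153 = 81.5796
  Denominator = 1 - 0.24 = 0.76
  sigma = 81.5796 / 0.76 = 107.3 MPa

107.3 MPa


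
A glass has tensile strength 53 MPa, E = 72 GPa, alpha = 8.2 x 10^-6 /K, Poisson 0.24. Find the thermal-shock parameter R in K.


Thermal shock resistance: R = sigma * (1 - nu) / (E * alpha)
  Numerator = 53 * (1 - 0.24) = 40.28
  Denominator = 72 * 1000 * (8.2 x 10^-6) = 0.5904
  R = 40.28 / 0.5904 = 68.2 K

68.2 K


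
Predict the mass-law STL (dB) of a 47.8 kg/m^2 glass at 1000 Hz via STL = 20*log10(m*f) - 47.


Mass law: STL = 20 * log10(m * f) - 47
  m * f = 47.8 * 1000 = 47800
  log10(47800) = 4.67943
  STL = 20 * 4.67943 - 47 = 93.5886 - 47 = 46.6 dB

46.6 dB


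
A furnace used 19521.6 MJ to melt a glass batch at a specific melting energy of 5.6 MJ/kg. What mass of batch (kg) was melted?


Rearrange E = m * s for m:
  m = E / s
  m = 19521.6 / 5.6 = 3486.0 kg

3486.0 kg


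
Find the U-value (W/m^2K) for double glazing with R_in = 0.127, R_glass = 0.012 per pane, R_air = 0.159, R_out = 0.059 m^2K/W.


Total thermal resistance (series):
  R_total = R_in + R_glass + R_air + R_glass + R_out
  R_total = 0.127 + 0.012 + 0.159 + 0.012 + 0.059 = 0.369 m^2K/W
U-value = 1 / R_total = 1 / 0.369 = 2.71 W/m^2K

2.71 W/m^2K


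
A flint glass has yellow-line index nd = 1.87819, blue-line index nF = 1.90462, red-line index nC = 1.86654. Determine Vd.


Abbe number formula: Vd = (nd - 1) / (nF - nC)
  nd - 1 = 1.87819 - 1 = 0.87819
  nF - nC = 1.90462 - 1.86654 = 0.03808
  Vd = 0.87819 / 0.03808 = 23.06

23.06


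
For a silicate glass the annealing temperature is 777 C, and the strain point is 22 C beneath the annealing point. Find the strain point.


Strain point = annealing point - difference:
  T_strain = 777 - 22 = 755 C

755 C


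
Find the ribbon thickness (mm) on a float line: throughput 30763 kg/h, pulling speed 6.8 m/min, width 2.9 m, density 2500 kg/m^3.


Ribbon cross-section from mass balance:
  Volume rate = throughput / density = 30763 / 2500 = 12.3052 m^3/h
  thickness = volume rate / (speed * 60 * width), i.e.
  thickness = throughput / (60 * speed * width * density) * 1000
  thickness = 30763 / (60 * 6.8 * 2.9 * 2500) * 1000 = 10.4 mm

10.4 mm


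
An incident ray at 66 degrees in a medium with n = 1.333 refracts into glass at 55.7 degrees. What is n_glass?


Apply Snell's law: n1 * sin(theta1) = n2 * sin(theta2)
  n2 = n1 * sin(theta1) / sin(theta2)
  sin(66) = 0.913545
  sin(55.7) = 0.826098
  n2 = 1.333 * 0.913545 / 0.826098 = 1.4741

1.4741


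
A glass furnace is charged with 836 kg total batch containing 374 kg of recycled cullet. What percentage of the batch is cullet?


Cullet ratio = (cullet mass / total batch mass) * 100
  Ratio = 374 / 836 * 100 = 44.74%

44.74%


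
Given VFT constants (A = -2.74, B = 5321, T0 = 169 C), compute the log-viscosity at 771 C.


VFT equation: log(eta) = A + B / (T - T0)
  T - T0 = 771 - 169 = 602
  B / (T - T0) = 5321 / 602 = 8.839
  log(eta) = -2.74 + 8.839 = 6.099

6.099


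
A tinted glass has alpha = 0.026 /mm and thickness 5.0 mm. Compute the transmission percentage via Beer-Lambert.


Beer-Lambert law: T = exp(-alpha * thickness)
  exponent = -0.026 * 5.0 = -0.13
  T = exp(-0.13) = 0.8781
  Percentage = 0.8781 * 100 = 87.81%

87.81%


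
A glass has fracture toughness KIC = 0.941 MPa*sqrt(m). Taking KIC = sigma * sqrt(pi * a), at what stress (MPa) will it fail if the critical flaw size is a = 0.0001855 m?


Rearrange KIC = sigma * sqrt(pi * a):
  sigma = KIC / sqrt(pi * a)
  sqrt(pi * 0.0001855) = 0.024141
  sigma = 0.941 / 0.024141 = 38.98 MPa

38.98 MPa


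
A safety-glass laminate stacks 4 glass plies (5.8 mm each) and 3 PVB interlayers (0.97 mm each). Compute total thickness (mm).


Total thickness = glass contribution + PVB contribution
  Glass: 4 * 5.8 = 23.2 mm
  PVB: 3 * 0.97 = 2.91 mm
  Total = 23.2 + 2.91 = 26.11 mm

26.11 mm


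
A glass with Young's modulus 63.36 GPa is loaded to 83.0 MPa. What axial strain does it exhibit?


Rearrange E = sigma / epsilon:
  epsilon = sigma / E
  E (MPa) = 63.36 * 1000 = 63360
  epsilon = 83.0 / 63360 = 0.00131

0.00131


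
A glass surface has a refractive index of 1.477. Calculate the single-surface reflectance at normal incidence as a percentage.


Fresnel reflectance at normal incidence:
  R = ((n - 1)/(n + 1))^2
  (n - 1)/(n + 1) = (1.477 - 1)/(1.477 + 1) = 0.192572
  R = 0.192572^2 = 0.037084
  R(%) = 0.037084 * 100 = 3.708%

3.708%


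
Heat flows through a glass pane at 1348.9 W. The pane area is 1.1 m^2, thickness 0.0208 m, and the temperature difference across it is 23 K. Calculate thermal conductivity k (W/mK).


Fourier's law rearranged: k = Q * t / (A * dT)
  Numerator = 1348.9 * 0.0208 = 28.05712
  Denominator = 1.1 * 23 = 25.3
  k = 28.05712 / 25.3 = 1.109 W/mK

1.109 W/mK


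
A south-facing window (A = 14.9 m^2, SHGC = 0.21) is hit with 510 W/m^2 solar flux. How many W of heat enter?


Solar heat gain: Q = Area * SHGC * Irradiance
  Q = 14.9 * 0.21 * 510 = 1595.8 W

1595.8 W


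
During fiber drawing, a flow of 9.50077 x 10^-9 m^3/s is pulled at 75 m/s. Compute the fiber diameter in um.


Cross-sectional area from continuity:
  A = Q / v = 9.50077 x 10^-9 / 75 = 1.266769 x 10^-10 m^2
Diameter from circular cross-section:
  d = sqrt(4A / pi) * 10^6 (m -> um)
  d = sqrt(4 * 1.266769 x 10^-10 / pi) * 10^6 = 12.7 um

12.7 um


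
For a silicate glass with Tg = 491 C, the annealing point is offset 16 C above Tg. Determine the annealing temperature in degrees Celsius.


The annealing temperature is Tg plus the offset:
  T_anneal = 491 + 16 = 507 C

507 C


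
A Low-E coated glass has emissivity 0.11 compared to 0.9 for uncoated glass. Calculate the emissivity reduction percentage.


Percentage reduction = (1 - coated/uncoated) * 100
  Ratio = 0.11 / 0.9 = 0.1222
  Reduction = (1 - 0.1222) * 100 = 87.8%

87.8%


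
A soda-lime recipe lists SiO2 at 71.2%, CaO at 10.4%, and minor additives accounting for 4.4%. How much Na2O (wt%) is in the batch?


Pieces sum to 100%:
  Na2O = 100 - (SiO2 + CaO + others)
  Na2O = 100 - (71.2 + 10.4 + 4.4) = 14.0%

14.0%


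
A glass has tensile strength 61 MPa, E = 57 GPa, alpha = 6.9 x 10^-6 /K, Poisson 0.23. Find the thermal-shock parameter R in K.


Thermal shock resistance: R = sigma * (1 - nu) / (E * alpha)
  Numerator = 61 * (1 - 0.23) = 46.97
  Denominator = 57 * 1000 * (6.9 x 10^-6) = 0.3933
  R = 46.97 / 0.3933 = 119.4 K

119.4 K


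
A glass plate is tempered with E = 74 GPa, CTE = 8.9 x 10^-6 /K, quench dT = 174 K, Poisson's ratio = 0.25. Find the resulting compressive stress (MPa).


Tempering stress: sigma = E * alpha * dT / (1 - nu)
  E (MPa) = 74 * 1000 = 74000
  Numerator = 74000 * (8.9 x 10^-6) * 174 = 114.5964
  Denominator = 1 - 0.25 = 0.75
  sigma = 114.5964 / 0.75 = 152.8 MPa

152.8 MPa


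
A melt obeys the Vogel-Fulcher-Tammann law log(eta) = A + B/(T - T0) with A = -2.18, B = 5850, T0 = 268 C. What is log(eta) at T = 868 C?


VFT equation: log(eta) = A + B / (T - T0)
  T - T0 = 868 - 268 = 600
  B / (T - T0) = 5850 / 600 = 9.75
  log(eta) = -2.18 + 9.75 = 7.57

7.57


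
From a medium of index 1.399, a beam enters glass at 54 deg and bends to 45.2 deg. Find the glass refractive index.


Apply Snell's law: n1 * sin(theta1) = n2 * sin(theta2)
  n2 = n1 * sin(theta1) / sin(theta2)
  sin(54) = 0.809017
  sin(45.2) = 0.709571
  n2 = 1.399 * 0.809017 / 0.709571 = 1.5951

1.5951


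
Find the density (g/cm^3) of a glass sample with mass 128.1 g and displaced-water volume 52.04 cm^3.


Use the definition of density:
  rho = mass / volume
  rho = 128.1 / 52.04 = 2.462 g/cm^3

2.462 g/cm^3


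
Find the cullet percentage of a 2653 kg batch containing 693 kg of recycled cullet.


Cullet ratio = (cullet mass / total batch mass) * 100
  Ratio = 693 / 2653 * 100 = 26.12%

26.12%


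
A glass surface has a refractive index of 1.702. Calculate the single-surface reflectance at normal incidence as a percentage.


Fresnel reflectance at normal incidence:
  R = ((n - 1)/(n + 1))^2
  (n - 1)/(n + 1) = (1.702 - 1)/(1.702 + 1) = 0.259808
  R = 0.259808^2 = 0.0675002
  R(%) = 0.0675002 * 100 = 6.75%

6.75%


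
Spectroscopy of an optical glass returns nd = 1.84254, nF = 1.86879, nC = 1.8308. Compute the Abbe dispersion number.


Abbe number formula: Vd = (nd - 1) / (nF - nC)
  nd - 1 = 1.84254 - 1 = 0.84254
  nF - nC = 1.86879 - 1.8308 = 0.03799
  Vd = 0.84254 / 0.03799 = 22.18

22.18


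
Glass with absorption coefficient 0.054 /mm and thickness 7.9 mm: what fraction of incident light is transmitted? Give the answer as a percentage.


Beer-Lambert law: T = exp(-alpha * thickness)
  exponent = -0.054 * 7.9 = -0.4266
  T = exp(-0.4266) = 0.6527
  Percentage = 0.6527 * 100 = 65.27%

65.27%


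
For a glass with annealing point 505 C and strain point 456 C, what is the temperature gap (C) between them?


Gap = T_anneal - T_strain:
  gap = 505 - 456 = 49 C

49 C


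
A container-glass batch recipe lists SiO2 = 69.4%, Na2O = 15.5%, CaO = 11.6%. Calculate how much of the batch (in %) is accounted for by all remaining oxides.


Sum the three major oxides:
  SiO2 + Na2O + CaO = 69.4 + 15.5 + 11.6 = 96.5%
Subtract from 100%:
  Others = 100 - 96.5 = 3.5%

3.5%


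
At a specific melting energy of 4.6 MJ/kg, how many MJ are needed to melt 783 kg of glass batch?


Total energy = mass * specific energy
  E = 783 * 4.6 = 3601.8 MJ

3601.8 MJ


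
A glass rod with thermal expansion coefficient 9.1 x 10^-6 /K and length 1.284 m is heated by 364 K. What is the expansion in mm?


Thermal expansion formula: dL = alpha * L0 * dT
  dL = (9.1 x 10^-6) * 1.284 * 364 = 0.00425312 m
Convert to mm: 0.00425312 * 1000 = 4.2531 mm

4.2531 mm


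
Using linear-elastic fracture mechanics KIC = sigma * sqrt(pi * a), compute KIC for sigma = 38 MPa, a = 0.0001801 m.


Fracture toughness: KIC = sigma * sqrt(pi * a)
  pi * a = pi * 0.0001801 = 0.000565801
  sqrt(pi * a) = 0.023787
  KIC = 38 * 0.023787 = 0.904 MPa*sqrt(m)

0.904 MPa*sqrt(m)


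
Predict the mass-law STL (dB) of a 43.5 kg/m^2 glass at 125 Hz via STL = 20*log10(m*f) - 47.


Mass law: STL = 20 * log10(m * f) - 47
  m * f = 43.5 * 125 = 5437.5
  log10(5437.5) = 3.7354
  STL = 20 * 3.7354 - 47 = 74.708 - 47 = 27.7 dB

27.7 dB


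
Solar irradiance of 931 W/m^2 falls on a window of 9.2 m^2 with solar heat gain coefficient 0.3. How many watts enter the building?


Solar heat gain: Q = Area * SHGC * Irradiance
  Q = 9.2 * 0.3 * 931 = 2569.6 W

2569.6 W


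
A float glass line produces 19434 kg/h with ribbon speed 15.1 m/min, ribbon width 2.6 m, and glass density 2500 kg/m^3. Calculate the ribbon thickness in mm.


Ribbon cross-section from mass balance:
  Volume rate = throughput / density = 19434 / 2500 = 7.7736 m^3/h
  thickness = volume rate / (speed * 60 * width), i.e.
  thickness = throughput / (60 * speed * width * density) * 1000
  thickness = 19434 / (60 * 15.1 * 2.6 * 2500) * 1000 = 3.3 mm

3.3 mm


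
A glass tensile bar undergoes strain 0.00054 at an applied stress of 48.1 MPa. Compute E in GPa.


Young's modulus: E = stress / strain
  E = 48.1 MPa / 0.00054 = 89074.07 MPa
Convert to GPa: 89074.07 / 1000 = 89.07 GPa

89.07 GPa


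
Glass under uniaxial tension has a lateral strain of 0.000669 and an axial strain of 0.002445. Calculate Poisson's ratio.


Poisson's ratio: nu = lateral strain / axial strain
  nu = 0.000669 / 0.002445 = 0.2736

0.2736


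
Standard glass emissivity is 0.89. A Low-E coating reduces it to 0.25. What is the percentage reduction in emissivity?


Percentage reduction = (1 - coated/uncoated) * 100
  Ratio = 0.25 / 0.89 = 0.2809
  Reduction = (1 - 0.2809) * 100 = 71.9%

71.9%


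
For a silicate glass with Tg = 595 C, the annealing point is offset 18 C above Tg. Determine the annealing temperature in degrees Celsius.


The annealing temperature is Tg plus the offset:
  T_anneal = 595 + 18 = 613 C

613 C


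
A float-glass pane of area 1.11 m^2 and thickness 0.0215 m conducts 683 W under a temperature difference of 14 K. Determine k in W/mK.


Fourier's law rearranged: k = Q * t / (A * dT)
  Numerator = 683 * 0.0215 = 14.6845
  Denominator = 1.11 * 14 = 15.54
  k = 14.6845 / 15.54 = 0.945 W/mK

0.945 W/mK


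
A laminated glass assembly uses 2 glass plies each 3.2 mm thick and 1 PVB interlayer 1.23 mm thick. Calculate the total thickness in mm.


Total thickness = glass contribution + PVB contribution
  Glass: 2 * 3.2 = 6.4 mm
  PVB: 1 * 1.23 = 1.23 mm
  Total = 6.4 + 1.23 = 7.63 mm

7.63 mm


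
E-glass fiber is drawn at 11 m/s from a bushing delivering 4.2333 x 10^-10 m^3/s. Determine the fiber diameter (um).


Cross-sectional area from continuity:
  A = Q / v = 4.2333 x 10^-10 / 11 = 3.848455 x 10^-11 m^2
Diameter from circular cross-section:
  d = sqrt(4A / pi) * 10^6 (m -> um)
  d = sqrt(4 * 3.848455 x 10^-11 / pi) * 10^6 = 7.0 um

7.0 um


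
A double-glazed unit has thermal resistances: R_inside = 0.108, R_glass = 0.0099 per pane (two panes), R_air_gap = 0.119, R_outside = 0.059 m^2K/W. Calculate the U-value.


Total thermal resistance (series):
  R_total = R_in + R_glass + R_air + R_glass + R_out
  R_total = 0.108 + 0.0099 + 0.119 + 0.0099 + 0.059 = 0.3058 m^2K/W
U-value = 1 / R_total = 1 / 0.3058 = 3.27 W/m^2K

3.27 W/m^2K


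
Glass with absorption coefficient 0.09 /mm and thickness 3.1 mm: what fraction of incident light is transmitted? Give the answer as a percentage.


Beer-Lambert law: T = exp(-alpha * thickness)
  exponent = -0.09 * 3.1 = -0.279
  T = exp(-0.279) = 0.7565
  Percentage = 0.7565 * 100 = 75.65%

75.65%


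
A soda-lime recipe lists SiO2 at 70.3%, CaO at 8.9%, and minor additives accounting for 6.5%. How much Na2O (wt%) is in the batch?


Pieces sum to 100%:
  Na2O = 100 - (SiO2 + CaO + others)
  Na2O = 100 - (70.3 + 8.9 + 6.5) = 14.3%

14.3%


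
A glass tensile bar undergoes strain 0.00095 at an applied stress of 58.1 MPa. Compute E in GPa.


Young's modulus: E = stress / strain
  E = 58.1 MPa / 0.00095 = 61157.89 MPa
Convert to GPa: 61157.89 / 1000 = 61.16 GPa

61.16 GPa


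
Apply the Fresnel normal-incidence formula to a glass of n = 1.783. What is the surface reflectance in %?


Fresnel reflectance at normal incidence:
  R = ((n - 1)/(n + 1))^2
  (n - 1)/(n + 1) = (1.783 - 1)/(1.783 + 1) = 0.281351
  R = 0.281351^2 = 0.0791584
  R(%) = 0.0791584 * 100 = 7.916%

7.916%


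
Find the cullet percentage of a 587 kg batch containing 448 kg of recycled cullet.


Cullet ratio = (cullet mass / total batch mass) * 100
  Ratio = 448 / 587 * 100 = 76.32%

76.32%


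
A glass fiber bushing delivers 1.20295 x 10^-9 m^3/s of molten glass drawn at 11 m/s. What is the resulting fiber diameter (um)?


Cross-sectional area from continuity:
  A = Q / v = 1.20295 x 10^-9 / 11 = 1.093591 x 10^-10 m^2
Diameter from circular cross-section:
  d = sqrt(4A / pi) * 10^6 (m -> um)
  d = sqrt(4 * 1.093591 x 10^-10 / pi) * 10^6 = 11.8 um

11.8 um


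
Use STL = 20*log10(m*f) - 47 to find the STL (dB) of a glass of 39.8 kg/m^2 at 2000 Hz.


Mass law: STL = 20 * log10(m * f) - 47
  m * f = 39.8 * 2000 = 79600
  log10(79600) = 4.90091
  STL = 20 * 4.90091 - 47 = 98.0182 - 47 = 51.0 dB

51.0 dB


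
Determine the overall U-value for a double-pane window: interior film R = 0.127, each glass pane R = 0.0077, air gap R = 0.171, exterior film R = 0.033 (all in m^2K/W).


Total thermal resistance (series):
  R_total = R_in + R_glass + R_air + R_glass + R_out
  R_total = 0.127 + 0.0077 + 0.171 + 0.0077 + 0.033 = 0.3464 m^2K/W
U-value = 1 / R_total = 1 / 0.3464 = 2.887 W/m^2K

2.887 W/m^2K


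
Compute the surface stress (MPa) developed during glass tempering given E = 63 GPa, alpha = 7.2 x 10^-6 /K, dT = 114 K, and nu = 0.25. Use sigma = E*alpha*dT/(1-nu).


Tempering stress: sigma = E * alpha * dT / (1 - nu)
  E (MPa) = 63 * 1000 = 63000
  Numerator = 63000 * (7.2 x 10^-6) * 114 = 51.7104
  Denominator = 1 - 0.25 = 0.75
  sigma = 51.7104 / 0.75 = 68.9 MPa

68.9 MPa


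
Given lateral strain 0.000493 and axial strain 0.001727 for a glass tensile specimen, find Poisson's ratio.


Poisson's ratio: nu = lateral strain / axial strain
  nu = 0.000493 / 0.001727 = 0.2855

0.2855


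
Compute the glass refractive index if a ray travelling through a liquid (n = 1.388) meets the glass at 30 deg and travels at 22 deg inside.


Apply Snell's law: n1 * sin(theta1) = n2 * sin(theta2)
  n2 = n1 * sin(theta1) / sin(theta2)
  sin(30) = 0.5
  sin(22) = 0.374607
  n2 = 1.388 * 0.5 / 0.374607 = 1.8526

1.8526


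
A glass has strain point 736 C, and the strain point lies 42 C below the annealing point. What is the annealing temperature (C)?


T_anneal = T_strain + gap:
  T_anneal = 736 + 42 = 778 C

778 C


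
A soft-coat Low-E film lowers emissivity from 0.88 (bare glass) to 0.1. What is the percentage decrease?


Percentage reduction = (1 - coated/uncoated) * 100
  Ratio = 0.1 / 0.88 = 0.1136
  Reduction = (1 - 0.1136) * 100 = 88.6%

88.6%


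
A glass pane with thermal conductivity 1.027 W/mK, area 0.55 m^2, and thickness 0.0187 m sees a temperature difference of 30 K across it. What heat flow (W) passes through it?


Fourier's law: Q = k * A * dT / t
  Q = 1.027 * 0.55 * 30 / 0.0187
  Q = 16.9455 / 0.0187 = 906.2 W

906.2 W
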